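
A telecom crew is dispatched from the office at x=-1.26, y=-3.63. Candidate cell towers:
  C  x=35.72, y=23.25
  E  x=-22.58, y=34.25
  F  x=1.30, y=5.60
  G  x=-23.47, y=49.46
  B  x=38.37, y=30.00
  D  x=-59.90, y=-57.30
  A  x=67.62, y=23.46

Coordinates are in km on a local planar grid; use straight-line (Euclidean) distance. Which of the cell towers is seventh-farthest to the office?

F

Distances from the office (x=-1.26, y=-3.63):
D: 79.5 km
A: 74.0 km
G: 57.5 km
B: 52.0 km
C: 45.7 km
E: 43.5 km
F: 9.6 km
The seventh-farthest is F at 9.6 km.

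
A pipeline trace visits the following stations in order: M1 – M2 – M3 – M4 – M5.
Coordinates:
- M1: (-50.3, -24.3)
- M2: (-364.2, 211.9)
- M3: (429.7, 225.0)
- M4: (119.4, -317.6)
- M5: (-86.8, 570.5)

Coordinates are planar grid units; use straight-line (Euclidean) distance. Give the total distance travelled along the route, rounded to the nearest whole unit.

2724

Leg distances:
M1→M2: 392.8  (cumulative 392.8)
M2→M3: 794.0  (cumulative 1186.8)
M3→M4: 625.1  (cumulative 1811.9)
M4→M5: 911.7  (cumulative 2723.6)
Total route length ≈ 2724.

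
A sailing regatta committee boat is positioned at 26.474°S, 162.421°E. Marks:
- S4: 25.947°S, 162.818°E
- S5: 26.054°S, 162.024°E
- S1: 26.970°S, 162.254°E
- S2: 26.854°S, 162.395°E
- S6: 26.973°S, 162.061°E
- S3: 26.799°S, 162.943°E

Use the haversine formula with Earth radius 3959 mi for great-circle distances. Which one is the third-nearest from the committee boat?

S5

Distance to each, sorted:
S2: 26.3 mi
S1: 35.8 mi
S5: 38.0 mi
S3: 39.3 mi
S6: 41.0 mi
S4: 44.0 mi
The third-nearest is S5 at 38.0 mi.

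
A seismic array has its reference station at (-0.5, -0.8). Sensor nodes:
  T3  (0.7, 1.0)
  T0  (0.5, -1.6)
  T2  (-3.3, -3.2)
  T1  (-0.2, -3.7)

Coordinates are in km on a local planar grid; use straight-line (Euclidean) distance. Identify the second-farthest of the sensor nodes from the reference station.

T1

Distances from the reference station ((-0.5, -0.8)):
T2: 3.7 km
T1: 2.9 km
T3: 2.2 km
T0: 1.3 km
The second-farthest is T1 at 2.9 km.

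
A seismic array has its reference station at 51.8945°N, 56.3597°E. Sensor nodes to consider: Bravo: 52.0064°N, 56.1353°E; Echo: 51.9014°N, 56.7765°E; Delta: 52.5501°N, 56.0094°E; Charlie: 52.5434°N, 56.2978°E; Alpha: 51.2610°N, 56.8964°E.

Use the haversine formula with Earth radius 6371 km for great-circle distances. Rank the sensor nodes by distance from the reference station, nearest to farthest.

Computing each great-circle distance from 51.8945°N, 56.3597°E:
Bravo 52.0064°N, 56.1353°E: 19.8 km
Echo 51.9014°N, 56.7765°E: 28.6 km
Charlie 52.5434°N, 56.2978°E: 72.3 km
Delta 52.5501°N, 56.0094°E: 76.7 km
Alpha 51.2610°N, 56.8964°E: 79.6 km

Bravo, Echo, Charlie, Delta, Alpha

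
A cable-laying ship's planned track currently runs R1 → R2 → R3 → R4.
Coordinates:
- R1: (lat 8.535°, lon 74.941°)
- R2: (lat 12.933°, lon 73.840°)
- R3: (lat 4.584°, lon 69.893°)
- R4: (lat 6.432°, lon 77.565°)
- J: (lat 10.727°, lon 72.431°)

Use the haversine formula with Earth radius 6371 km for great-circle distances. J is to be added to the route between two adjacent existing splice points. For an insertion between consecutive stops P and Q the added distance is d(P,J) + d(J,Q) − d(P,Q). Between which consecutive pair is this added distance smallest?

between R2 and R3

Added distance for inserting J between each consecutive pair:
R1–R2: 153.3 km
R2–R3: 2.8 km
R3–R4: 603.7 km
Smallest added distance is 2.8 km, inserting between R2 and R3.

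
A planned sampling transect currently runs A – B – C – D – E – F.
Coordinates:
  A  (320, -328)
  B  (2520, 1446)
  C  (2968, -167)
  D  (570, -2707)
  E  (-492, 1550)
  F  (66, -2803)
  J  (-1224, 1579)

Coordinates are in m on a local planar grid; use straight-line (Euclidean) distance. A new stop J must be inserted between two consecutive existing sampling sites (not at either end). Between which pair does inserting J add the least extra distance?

Added distance for inserting J between each consecutive pair:
A–B: 3373.9 m
B–C: 6613.4 m
C–D: 5694.3 m
D–E: 991.4 m
E–F: 911.9 m
Smallest added distance is 911.9 m, inserting between E and F.

between E and F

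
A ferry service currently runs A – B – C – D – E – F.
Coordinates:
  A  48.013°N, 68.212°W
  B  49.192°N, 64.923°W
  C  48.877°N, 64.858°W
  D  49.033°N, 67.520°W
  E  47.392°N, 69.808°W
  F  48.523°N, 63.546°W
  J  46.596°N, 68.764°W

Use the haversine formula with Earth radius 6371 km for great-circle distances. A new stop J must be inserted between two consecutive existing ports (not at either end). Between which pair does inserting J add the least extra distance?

between E and F

Added distance for inserting J between each consecutive pair:
A–B: 294.4 km
B–C: 757.9 km
C–D: 478.1 km
D–E: 156.2 km
E–F: 82.2 km
Smallest added distance is 82.2 km, inserting between E and F.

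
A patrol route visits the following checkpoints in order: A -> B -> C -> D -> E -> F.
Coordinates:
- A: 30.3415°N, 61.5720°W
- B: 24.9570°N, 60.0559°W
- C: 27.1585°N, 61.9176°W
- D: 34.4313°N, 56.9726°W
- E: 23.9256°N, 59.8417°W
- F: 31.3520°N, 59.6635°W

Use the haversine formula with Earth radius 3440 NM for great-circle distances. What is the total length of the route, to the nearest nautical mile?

Leg distances:
A→B: 333.2 NM  (cumulative 333.2 NM)
B→C: 166.0 NM  (cumulative 499.2 NM)
C→D: 505.5 NM  (cumulative 1004.6 NM)
D→E: 648.3 NM  (cumulative 1653.0 NM)
E→F: 446.0 NM  (cumulative 2099.0 NM)
Total route length ≈ 2099 NM.

2099 NM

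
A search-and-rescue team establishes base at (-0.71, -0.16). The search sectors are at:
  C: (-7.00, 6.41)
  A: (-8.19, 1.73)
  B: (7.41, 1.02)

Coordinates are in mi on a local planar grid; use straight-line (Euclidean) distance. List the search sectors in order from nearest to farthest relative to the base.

Distances from the base:
A (-8.19, 1.73): 7.7 mi
B (7.41, 1.02): 8.2 mi
C (-7.00, 6.41): 9.1 mi

A, B, C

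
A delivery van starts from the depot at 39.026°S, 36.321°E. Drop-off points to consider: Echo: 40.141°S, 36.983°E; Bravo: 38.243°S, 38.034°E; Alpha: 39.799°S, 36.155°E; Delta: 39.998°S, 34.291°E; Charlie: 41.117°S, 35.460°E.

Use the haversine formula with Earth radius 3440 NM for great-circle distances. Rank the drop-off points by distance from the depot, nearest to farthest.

Distances from the depot:
Alpha 39.799°S, 36.155°E: 47.0 NM
Echo 40.141°S, 36.983°E: 73.6 NM
Bravo 38.243°S, 38.034°E: 93.1 NM
Delta 39.998°S, 34.291°E: 110.7 NM
Charlie 41.117°S, 35.460°E: 131.6 NM

Alpha, Echo, Bravo, Delta, Charlie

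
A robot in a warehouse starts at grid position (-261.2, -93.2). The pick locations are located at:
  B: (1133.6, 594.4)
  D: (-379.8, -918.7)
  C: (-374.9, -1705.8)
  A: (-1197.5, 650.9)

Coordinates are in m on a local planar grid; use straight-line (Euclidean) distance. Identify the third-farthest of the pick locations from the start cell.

Distances from the start cell ((-261.2, -93.2)):
C: 1616.6 m
B: 1555.1 m
A: 1196.0 m
D: 834.0 m
The third-farthest is A at 1196.0 m.

A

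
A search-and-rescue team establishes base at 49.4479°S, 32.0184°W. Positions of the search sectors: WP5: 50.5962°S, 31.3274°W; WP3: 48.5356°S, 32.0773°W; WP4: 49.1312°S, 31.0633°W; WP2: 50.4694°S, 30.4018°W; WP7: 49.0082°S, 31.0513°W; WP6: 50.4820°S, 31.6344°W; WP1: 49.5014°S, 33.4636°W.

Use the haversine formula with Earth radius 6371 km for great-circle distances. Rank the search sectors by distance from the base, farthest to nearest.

Computing each great-circle distance from 49.4479°S, 32.0184°W:
WP2 50.4694°S, 30.4018°W: 162.1 km
WP5 50.5962°S, 31.3274°W: 136.9 km
WP6 50.4820°S, 31.6344°W: 118.2 km
WP1 49.5014°S, 33.4636°W: 104.6 km
WP3 48.5356°S, 32.0773°W: 101.5 km
WP7 49.0082°S, 31.0513°W: 85.6 km
WP4 49.1312°S, 31.0633°W: 77.7 km

WP2, WP5, WP6, WP1, WP3, WP7, WP4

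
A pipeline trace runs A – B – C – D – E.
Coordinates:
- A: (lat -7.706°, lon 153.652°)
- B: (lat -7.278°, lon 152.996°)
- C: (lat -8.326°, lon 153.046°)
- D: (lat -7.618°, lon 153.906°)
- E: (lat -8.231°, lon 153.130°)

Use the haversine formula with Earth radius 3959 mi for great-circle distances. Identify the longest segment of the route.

Leg distances:
A→B: 53.8 mi
B→C: 72.5 mi
C→D: 76.5 mi
D→E: 67.9 mi
The longest leg is C–D at 76.5 mi.

C–D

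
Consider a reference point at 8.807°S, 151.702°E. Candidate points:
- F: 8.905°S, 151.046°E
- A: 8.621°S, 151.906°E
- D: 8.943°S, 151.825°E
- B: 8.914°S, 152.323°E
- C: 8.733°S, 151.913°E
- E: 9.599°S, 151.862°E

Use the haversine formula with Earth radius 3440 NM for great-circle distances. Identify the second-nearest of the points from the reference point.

Distance to each, sorted:
D: 11.0 NM
C: 13.3 NM
A: 16.5 NM
B: 37.4 NM
F: 39.4 NM
E: 48.5 NM
The second-nearest is C at 13.3 NM.

C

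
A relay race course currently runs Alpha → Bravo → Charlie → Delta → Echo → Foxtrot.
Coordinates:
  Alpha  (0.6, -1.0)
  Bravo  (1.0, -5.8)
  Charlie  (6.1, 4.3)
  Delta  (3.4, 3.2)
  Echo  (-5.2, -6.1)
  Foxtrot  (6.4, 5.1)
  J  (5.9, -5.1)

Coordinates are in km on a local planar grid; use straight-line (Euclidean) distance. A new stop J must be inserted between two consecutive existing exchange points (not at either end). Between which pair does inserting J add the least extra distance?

Added distance for inserting J between each consecutive pair:
Alpha–Bravo: 6.8 km
Bravo–Charlie: 3.0 km
Charlie–Delta: 15.2 km
Delta–Echo: 7.1 km
Echo–Foxtrot: 5.2 km
Smallest added distance is 3.0 km, inserting between Bravo and Charlie.

between Bravo and Charlie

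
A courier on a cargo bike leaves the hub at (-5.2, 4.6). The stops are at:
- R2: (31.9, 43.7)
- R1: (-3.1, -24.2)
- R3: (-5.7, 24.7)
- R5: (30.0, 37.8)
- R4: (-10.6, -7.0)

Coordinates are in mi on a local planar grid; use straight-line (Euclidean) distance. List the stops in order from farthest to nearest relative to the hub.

Distances from the hub:
R2 (31.9, 43.7): 53.9 mi
R5 (30.0, 37.8): 48.4 mi
R1 (-3.1, -24.2): 28.9 mi
R3 (-5.7, 24.7): 20.1 mi
R4 (-10.6, -7.0): 12.8 mi

R2, R5, R1, R3, R4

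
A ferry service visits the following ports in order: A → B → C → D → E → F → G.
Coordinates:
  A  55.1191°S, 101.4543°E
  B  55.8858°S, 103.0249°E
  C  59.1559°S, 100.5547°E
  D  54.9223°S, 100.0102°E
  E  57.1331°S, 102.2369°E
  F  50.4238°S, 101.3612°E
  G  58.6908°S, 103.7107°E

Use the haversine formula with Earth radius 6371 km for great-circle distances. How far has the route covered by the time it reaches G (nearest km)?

2957 km

Leg distances:
A→B: 130.6 km  (cumulative 130.6 km)
B→C: 392.3 km  (cumulative 522.9 km)
C→D: 471.9 km  (cumulative 994.8 km)
D→E: 282.1 km  (cumulative 1276.9 km)
E→F: 748.2 km  (cumulative 2025.1 km)
F→G: 931.5 km  (cumulative 2956.6 km)
Cumulative distance at G ≈ 2957 km.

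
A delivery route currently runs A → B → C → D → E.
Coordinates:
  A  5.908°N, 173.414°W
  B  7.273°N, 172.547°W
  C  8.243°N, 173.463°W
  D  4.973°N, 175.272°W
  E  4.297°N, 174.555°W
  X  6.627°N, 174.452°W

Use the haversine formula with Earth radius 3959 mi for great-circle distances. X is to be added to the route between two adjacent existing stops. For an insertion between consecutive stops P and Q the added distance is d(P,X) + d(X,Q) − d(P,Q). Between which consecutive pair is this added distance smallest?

Added distance for inserting X between each consecutive pair:
A–B: 113.5 mi
B–C: 176.9 mi
C–D: 0.2 mi
D–E: 220.6 mi
Smallest added distance is 0.2 mi, inserting between C and D.

between C and D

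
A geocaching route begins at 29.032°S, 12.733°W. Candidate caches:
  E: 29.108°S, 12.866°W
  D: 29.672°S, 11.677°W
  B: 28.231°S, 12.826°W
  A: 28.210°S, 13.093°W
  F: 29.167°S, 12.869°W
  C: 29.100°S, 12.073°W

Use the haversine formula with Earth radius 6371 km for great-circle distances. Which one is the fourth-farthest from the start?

C

Distances from the start (29.032°S, 12.733°W):
D: 124.7 km
A: 97.9 km
B: 89.5 km
C: 64.6 km
F: 20.0 km
E: 15.4 km
The fourth-farthest is C at 64.6 km.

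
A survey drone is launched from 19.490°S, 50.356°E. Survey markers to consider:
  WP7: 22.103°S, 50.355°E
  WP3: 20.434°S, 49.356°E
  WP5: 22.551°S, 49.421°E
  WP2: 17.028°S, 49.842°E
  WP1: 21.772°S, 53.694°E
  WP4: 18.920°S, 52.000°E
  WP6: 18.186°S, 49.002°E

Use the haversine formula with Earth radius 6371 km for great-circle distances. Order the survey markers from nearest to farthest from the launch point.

Distances from the launch point:
WP3 20.434°S, 49.356°E: 148.1 km
WP4 18.920°S, 52.000°E: 183.9 km
WP6 18.186°S, 49.002°E: 203.3 km
WP2 17.028°S, 49.842°E: 279.1 km
WP7 22.103°S, 50.355°E: 290.6 km
WP5 22.551°S, 49.421°E: 353.9 km
WP1 21.772°S, 53.694°E: 430.1 km

WP3, WP4, WP6, WP2, WP7, WP5, WP1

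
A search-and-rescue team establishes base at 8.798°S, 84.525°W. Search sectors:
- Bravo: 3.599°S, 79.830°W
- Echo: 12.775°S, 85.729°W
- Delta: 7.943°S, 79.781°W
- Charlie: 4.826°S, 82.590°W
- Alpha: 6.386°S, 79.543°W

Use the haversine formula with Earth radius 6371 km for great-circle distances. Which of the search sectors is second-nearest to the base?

Distance to each, sorted:
Echo: 461.4 km
Charlie: 490.6 km
Delta: 530.5 km
Alpha: 611.1 km
Bravo: 776.8 km
The second-nearest is Charlie at 490.6 km.

Charlie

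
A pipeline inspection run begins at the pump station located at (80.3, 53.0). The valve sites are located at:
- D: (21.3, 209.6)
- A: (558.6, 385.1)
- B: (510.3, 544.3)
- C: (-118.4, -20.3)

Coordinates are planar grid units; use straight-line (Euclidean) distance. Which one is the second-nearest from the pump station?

C

Distances from the pump station ((80.3, 53.0)):
D: 167.3
C: 211.8
A: 582.3
B: 652.9
The second-nearest is C at 211.8.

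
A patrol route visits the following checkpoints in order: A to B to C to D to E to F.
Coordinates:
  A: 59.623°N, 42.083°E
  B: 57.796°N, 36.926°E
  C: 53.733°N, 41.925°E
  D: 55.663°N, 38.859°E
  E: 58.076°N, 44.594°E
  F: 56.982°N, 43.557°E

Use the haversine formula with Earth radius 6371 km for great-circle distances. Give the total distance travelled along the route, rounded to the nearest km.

1777 km

Leg distances:
A→B: 360.4 km  (cumulative 360.4 km)
B→C: 549.1 km  (cumulative 909.5 km)
C→D: 291.3 km  (cumulative 1200.8 km)
D→E: 439.6 km  (cumulative 1640.4 km)
E→F: 136.5 km  (cumulative 1776.9 km)
Total route length ≈ 1777 km.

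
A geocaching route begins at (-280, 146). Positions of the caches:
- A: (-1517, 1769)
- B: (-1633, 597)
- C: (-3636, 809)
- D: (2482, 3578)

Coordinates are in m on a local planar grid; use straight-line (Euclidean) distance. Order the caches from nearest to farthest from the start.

Computing each straight-line distance from (-280, 146):
B (-1633, 597): 1426.2 m
A (-1517, 1769): 2040.7 m
C (-3636, 809): 3420.9 m
D (2482, 3578): 4405.4 m

B, A, C, D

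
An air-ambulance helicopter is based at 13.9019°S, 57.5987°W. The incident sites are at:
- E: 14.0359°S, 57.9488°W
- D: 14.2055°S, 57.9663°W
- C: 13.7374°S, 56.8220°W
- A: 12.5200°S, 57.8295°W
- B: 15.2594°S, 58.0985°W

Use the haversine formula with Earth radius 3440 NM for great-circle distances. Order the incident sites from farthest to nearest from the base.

Computing each great-circle distance from 13.9019°S, 57.5987°W:
B 15.2594°S, 58.0985°W: 86.5 NM
A 12.5200°S, 57.8295°W: 84.1 NM
C 13.7374°S, 56.8220°W: 46.3 NM
D 14.2055°S, 57.9663°W: 28.1 NM
E 14.0359°S, 57.9488°W: 21.9 NM

B, A, C, D, E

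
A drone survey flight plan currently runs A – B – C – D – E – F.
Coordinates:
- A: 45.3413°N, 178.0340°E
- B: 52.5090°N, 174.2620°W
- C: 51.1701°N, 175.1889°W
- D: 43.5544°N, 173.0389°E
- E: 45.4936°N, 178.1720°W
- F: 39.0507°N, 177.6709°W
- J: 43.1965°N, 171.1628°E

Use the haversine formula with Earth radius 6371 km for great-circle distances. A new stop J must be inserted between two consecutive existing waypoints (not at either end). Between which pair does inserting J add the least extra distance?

Added distance for inserting J between each consecutive pair:
A–B: 1118.5 km
B–C: 2690.8 km
C–D: 289.7 km
D–E: 312.8 km
E–F: 1208.9 km
Smallest added distance is 289.7 km, inserting between C and D.

between C and D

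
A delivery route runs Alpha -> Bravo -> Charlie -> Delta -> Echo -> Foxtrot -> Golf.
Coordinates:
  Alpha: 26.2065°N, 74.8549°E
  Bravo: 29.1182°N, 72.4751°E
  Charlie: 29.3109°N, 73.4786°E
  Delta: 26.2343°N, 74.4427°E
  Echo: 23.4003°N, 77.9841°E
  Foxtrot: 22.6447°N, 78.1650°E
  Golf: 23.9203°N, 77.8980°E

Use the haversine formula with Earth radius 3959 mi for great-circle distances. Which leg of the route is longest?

Leg distances:
Alpha→Bravo: 248.4 mi
Bravo→Charlie: 62.0 mi
Charlie→Delta: 220.6 mi
Delta→Echo: 296.1 mi
Echo→Foxtrot: 53.5 mi
Foxtrot→Golf: 89.8 mi
The longest leg is Delta–Echo at 296.1 mi.

Delta–Echo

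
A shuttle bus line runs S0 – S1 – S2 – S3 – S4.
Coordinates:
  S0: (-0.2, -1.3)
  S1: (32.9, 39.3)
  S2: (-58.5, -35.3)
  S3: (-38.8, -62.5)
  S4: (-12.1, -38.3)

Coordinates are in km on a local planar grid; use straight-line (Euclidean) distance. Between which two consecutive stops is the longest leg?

S1–S2

Leg distances:
S0→S1: 52.4 km
S1→S2: 118.0 km
S2→S3: 33.6 km
S3→S4: 36.0 km
The longest leg is S1–S2 at 118.0 km.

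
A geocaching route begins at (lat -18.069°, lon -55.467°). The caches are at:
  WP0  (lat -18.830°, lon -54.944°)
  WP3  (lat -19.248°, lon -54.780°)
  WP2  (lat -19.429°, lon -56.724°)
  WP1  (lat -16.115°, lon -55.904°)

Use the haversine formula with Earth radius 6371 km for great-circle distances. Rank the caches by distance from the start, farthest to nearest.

Distances from the start:
WP1 (lat -16.115°, lon -55.904°): 222.2 km
WP2 (lat -19.429°, lon -56.724°): 201.0 km
WP3 (lat -19.248°, lon -54.780°): 149.7 km
WP0 (lat -18.830°, lon -54.944°): 101.0 km

WP1, WP2, WP3, WP0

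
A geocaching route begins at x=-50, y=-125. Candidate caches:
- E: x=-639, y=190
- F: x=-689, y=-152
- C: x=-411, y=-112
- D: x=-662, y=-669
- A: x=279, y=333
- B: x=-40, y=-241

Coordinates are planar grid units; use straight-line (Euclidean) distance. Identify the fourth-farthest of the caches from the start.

A

Distance to each, sorted:
D: 818.8
E: 667.9
F: 639.6
A: 563.9
C: 361.2
B: 116.4
The fourth-farthest is A at 563.9.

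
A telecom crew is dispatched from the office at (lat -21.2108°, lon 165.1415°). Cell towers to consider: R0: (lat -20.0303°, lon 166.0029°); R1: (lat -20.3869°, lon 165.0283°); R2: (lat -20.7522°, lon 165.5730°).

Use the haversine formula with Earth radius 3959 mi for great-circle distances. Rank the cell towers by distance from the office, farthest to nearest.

Distances from the office:
R0 (lat -20.0303°, lon 166.0029°): 98.8 mi
R1 (lat -20.3869°, lon 165.0283°): 57.4 mi
R2 (lat -20.7522°, lon 165.5730°): 42.2 mi

R0, R1, R2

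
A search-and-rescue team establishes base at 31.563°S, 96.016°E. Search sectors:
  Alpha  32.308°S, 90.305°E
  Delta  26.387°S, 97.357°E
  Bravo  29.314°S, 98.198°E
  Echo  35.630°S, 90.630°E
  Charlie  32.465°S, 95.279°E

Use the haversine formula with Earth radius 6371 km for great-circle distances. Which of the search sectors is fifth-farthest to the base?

Charlie

Distances from the base (31.563°S, 96.016°E):
Echo: 673.1 km
Delta: 590.1 km
Alpha: 545.2 km
Bravo: 326.0 km
Charlie: 122.0 km
The fifth-farthest is Charlie at 122.0 km.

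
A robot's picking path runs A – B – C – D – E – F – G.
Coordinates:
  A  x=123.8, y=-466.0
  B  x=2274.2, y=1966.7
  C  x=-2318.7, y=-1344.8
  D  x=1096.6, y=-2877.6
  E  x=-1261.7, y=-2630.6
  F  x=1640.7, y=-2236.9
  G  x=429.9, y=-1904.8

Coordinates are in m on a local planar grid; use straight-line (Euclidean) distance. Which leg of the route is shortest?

Leg distances:
A→B: 3246.9 m
B→C: 5662.2 m
C→D: 3743.5 m
D→E: 2371.2 m
E→F: 2929.0 m
F→G: 1255.5 m
The shortest leg is F–G at 1255.5 m.

F–G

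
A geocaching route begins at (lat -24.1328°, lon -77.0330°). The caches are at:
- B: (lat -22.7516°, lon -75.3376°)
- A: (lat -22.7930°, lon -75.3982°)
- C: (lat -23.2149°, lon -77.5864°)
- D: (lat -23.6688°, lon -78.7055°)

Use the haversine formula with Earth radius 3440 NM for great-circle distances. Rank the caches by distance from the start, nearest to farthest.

Distance from the start at (lat -24.1328°, lon -77.0330°) to each:
C (lat -23.2149°, lon -77.5864°): 63.0 NM
D (lat -23.6688°, lon -78.7055°): 95.9 NM
A (lat -22.7930°, lon -75.3982°): 120.7 NM
B (lat -22.7516°, lon -75.3376°): 124.9 NM

C, D, A, B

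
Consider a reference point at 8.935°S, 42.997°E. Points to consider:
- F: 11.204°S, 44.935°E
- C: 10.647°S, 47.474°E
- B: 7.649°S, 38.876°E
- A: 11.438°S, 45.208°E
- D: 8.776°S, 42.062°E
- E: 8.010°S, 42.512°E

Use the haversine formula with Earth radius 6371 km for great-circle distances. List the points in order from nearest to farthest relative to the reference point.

Distance from the reference point at 8.935°S, 42.997°E to each:
D 8.776°S, 42.062°E: 104.2 km
E 8.010°S, 42.512°E: 115.9 km
F 11.204°S, 44.935°E: 329.6 km
A 11.438°S, 45.208°E: 368.8 km
B 7.649°S, 38.876°E: 475.4 km
C 10.647°S, 47.474°E: 526.2 km

D, E, F, A, B, C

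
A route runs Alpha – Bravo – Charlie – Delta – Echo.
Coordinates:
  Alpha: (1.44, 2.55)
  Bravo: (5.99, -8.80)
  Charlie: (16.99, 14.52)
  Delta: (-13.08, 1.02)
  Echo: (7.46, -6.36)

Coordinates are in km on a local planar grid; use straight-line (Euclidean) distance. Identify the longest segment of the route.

Charlie–Delta

Leg distances:
Alpha→Bravo: 12.2 km
Bravo→Charlie: 25.8 km
Charlie→Delta: 33.0 km
Delta→Echo: 21.8 km
The longest leg is Charlie–Delta at 33.0 km.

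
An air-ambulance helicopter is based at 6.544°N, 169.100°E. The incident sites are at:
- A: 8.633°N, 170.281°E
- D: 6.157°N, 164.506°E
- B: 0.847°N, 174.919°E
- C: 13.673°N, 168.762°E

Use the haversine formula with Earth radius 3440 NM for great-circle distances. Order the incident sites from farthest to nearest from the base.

Computing each great-circle distance from 6.544°N, 169.100°E:
B 0.847°N, 174.919°E: 488.3 NM
C 13.673°N, 168.762°E: 428.5 NM
D 6.157°N, 164.506°E: 275.1 NM
A 8.633°N, 170.281°E: 143.8 NM

B, C, D, A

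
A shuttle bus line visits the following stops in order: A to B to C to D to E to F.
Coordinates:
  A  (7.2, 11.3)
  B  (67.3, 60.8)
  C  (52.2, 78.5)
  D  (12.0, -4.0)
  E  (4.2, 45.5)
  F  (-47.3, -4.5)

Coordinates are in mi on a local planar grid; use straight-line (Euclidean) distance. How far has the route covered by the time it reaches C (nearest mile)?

101 mi

Leg distances:
A→B: 77.9 mi  (cumulative 77.9 mi)
B→C: 23.3 mi  (cumulative 101.1 mi)
Cumulative distance at C ≈ 101 mi.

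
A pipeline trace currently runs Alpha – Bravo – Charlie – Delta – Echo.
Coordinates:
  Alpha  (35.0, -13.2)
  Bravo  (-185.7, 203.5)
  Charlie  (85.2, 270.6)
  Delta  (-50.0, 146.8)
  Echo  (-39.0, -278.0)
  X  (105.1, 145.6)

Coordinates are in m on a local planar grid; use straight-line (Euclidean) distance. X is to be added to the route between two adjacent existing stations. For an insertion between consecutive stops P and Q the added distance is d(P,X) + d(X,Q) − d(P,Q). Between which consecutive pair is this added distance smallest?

Added distance for inserting X between each consecutive pair:
Alpha–Bravo: 160.8 m
Bravo–Charlie: 144.0 m
Charlie–Delta: 98.4 m
Delta–Echo: 177.6 m
Smallest added distance is 98.4 m, inserting between Charlie and Delta.

between Charlie and Delta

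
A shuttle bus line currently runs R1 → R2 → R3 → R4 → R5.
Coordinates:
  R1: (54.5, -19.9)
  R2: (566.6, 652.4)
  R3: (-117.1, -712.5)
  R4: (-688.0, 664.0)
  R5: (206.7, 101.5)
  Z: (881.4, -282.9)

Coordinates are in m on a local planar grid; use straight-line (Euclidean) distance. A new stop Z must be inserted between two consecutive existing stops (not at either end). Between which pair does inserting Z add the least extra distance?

Added distance for inserting Z between each consecutive pair:
R1–R2: 1009.4 m
R2–R3: 547.3 m
R3–R4: 1429.7 m
R4–R5: 1552.6 m
Smallest added distance is 547.3 m, inserting between R2 and R3.

between R2 and R3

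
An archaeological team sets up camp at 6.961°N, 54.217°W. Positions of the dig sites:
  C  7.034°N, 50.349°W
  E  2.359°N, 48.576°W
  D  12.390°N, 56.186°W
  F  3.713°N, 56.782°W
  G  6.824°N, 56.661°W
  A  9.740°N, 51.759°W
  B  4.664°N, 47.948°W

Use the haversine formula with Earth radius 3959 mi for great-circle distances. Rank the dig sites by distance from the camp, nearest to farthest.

G, A, C, F, D, B, E

Computing each great-circle distance from 6.961°N, 54.217°W:
G 6.824°N, 56.661°W: 167.9 mi
A 9.740°N, 51.759°W: 255.2 mi
C 7.034°N, 50.349°W: 265.3 mi
F 3.713°N, 56.782°W: 285.5 mi
D 12.390°N, 56.186°W: 398.4 mi
B 4.664°N, 47.948°W: 459.2 mi
E 2.359°N, 48.576°W: 502.0 mi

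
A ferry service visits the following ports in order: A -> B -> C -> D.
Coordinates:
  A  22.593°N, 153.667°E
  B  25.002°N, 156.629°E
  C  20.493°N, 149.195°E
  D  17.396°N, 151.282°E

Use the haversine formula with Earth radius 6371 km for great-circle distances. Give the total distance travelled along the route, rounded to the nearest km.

Leg distances:
A→B: 403.2 km  (cumulative 403.2 km)
B→C: 912.1 km  (cumulative 1315.3 km)
C→D: 408.4 km  (cumulative 1723.6 km)
Total route length ≈ 1724 km.

1724 km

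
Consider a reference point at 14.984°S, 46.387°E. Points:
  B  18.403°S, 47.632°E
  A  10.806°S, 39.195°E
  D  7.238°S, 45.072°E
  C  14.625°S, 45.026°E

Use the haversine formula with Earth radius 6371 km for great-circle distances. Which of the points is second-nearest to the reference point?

Distance to each, sorted:
C: 151.7 km
B: 402.6 km
D: 873.2 km
A: 907.3 km
The second-nearest is B at 402.6 km.

B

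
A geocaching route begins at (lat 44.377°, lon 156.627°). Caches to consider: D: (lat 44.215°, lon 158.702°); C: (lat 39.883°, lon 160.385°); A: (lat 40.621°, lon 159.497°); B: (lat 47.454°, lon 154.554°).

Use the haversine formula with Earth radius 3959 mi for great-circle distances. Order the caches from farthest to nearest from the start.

Computing each great-circle distance from (lat 44.377°, lon 156.627°):
C (lat 39.883°, lon 160.385°): 365.3 mi
A (lat 40.621°, lon 159.497°): 297.8 mi
B (lat 47.454°, lon 154.554°): 234.8 mi
D (lat 44.215°, lon 158.702°): 103.2 mi

C, A, B, D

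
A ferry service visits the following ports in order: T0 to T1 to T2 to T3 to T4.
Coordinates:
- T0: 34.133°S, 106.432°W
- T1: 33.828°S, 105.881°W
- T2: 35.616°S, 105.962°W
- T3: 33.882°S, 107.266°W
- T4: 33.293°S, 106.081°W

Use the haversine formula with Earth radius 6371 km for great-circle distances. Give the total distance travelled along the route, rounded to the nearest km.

Leg distances:
T0→T1: 61.1 km  (cumulative 61.1 km)
T1→T2: 199.0 km  (cumulative 260.0 km)
T2→T3: 226.6 km  (cumulative 486.7 km)
T3→T4: 127.8 km  (cumulative 614.5 km)
Total route length ≈ 615 km.

615 km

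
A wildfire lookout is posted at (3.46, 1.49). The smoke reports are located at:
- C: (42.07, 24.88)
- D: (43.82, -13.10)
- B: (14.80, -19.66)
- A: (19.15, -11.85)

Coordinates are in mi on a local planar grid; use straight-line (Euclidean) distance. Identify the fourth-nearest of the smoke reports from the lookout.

Distances from the lookout ((3.46, 1.49)):
A: 20.6 mi
B: 24.0 mi
D: 42.9 mi
C: 45.1 mi
The fourth-nearest is C at 45.1 mi.

C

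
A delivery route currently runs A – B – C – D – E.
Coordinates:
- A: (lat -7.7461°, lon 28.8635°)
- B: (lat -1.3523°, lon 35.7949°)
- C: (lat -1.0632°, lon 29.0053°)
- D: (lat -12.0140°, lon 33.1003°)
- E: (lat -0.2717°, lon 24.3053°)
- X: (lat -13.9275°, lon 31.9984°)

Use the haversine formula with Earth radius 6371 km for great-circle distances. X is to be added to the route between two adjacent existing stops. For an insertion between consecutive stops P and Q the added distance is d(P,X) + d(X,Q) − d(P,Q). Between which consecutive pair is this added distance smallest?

Added distance for inserting X between each consecutive pair:
A–B: 1180.6 km
B–C: 2171.7 km
C–D: 413.1 km
D–E: 355.7 km
Smallest added distance is 355.7 km, inserting between D and E.

between D and E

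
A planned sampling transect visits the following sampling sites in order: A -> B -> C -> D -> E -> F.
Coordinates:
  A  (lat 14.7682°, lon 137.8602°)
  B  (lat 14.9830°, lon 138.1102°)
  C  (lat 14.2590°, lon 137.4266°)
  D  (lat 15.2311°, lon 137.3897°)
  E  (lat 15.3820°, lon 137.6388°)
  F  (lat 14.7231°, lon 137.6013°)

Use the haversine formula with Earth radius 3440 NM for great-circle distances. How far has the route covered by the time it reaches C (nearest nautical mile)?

Leg distances:
A→B: 19.4 NM  (cumulative 19.4 NM)
B→C: 58.9 NM  (cumulative 78.3 NM)
Cumulative distance at C ≈ 78 NM.

78 NM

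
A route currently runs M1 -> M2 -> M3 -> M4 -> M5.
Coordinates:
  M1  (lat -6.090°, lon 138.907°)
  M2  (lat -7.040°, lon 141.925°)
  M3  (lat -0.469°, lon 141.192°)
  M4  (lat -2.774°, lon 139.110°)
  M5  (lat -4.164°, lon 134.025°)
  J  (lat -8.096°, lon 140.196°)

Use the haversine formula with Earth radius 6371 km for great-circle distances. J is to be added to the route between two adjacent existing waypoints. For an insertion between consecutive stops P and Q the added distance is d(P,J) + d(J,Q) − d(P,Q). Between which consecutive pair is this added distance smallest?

Added distance for inserting J between each consecutive pair:
M1–M2: 138.7 km
M2–M3: 343.9 km
M3–M4: 1113.8 km
M4–M5: 828.9 km
Smallest added distance is 138.7 km, inserting between M1 and M2.

between M1 and M2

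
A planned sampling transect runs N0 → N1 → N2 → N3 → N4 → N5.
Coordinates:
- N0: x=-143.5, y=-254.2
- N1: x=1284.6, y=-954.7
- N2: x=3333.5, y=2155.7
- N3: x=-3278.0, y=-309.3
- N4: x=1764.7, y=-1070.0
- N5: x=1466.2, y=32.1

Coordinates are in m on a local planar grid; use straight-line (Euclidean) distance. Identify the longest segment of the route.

Leg distances:
N0→N1: 1590.7 m
N1→N2: 3724.6 m
N2→N3: 7056.1 m
N3→N4: 5099.8 m
N4→N5: 1141.8 m
The longest leg is N2–N3 at 7056.1 m.

N2–N3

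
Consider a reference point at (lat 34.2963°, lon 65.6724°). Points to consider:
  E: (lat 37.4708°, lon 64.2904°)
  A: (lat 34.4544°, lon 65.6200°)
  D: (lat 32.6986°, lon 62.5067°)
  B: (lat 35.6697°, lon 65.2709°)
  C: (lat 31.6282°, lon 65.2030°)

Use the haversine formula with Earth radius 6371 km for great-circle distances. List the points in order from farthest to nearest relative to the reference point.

Computing each great-circle distance from (lat 34.2963°, lon 65.6724°):
E (lat 37.4708°, lon 64.2904°): 374.3 km
D (lat 32.6986°, lon 62.5067°): 343.1 km
C (lat 31.6282°, lon 65.2030°): 299.9 km
B (lat 35.6697°, lon 65.2709°): 157.0 km
A (lat 34.4544°, lon 65.6200°): 18.2 km

E, D, C, B, A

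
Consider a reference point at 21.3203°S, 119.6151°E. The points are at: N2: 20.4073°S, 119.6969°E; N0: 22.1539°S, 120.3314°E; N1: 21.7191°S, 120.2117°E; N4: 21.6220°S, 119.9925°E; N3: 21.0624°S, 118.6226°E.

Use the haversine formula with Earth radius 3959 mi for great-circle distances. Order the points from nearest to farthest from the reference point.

N4, N1, N2, N3, N0

Distance from the reference point at 21.3203°S, 119.6151°E to each:
N4 21.6220°S, 119.9925°E: 32.0 mi
N1 21.7191°S, 120.2117°E: 47.2 mi
N2 20.4073°S, 119.6969°E: 63.3 mi
N3 21.0624°S, 118.6226°E: 66.4 mi
N0 22.1539°S, 120.3314°E: 73.7 mi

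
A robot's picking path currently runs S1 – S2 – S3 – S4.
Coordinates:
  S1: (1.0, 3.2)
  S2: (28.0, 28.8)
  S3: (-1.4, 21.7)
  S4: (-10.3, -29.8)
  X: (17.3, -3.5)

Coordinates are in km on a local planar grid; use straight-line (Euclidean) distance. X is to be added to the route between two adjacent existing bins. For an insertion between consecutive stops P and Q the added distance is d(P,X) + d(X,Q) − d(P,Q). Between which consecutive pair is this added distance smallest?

between S1 and S2

Added distance for inserting X between each consecutive pair:
S1–S2: 14.4 km
S2–S3: 35.2 km
S3–S4: 17.2 km
Smallest added distance is 14.4 km, inserting between S1 and S2.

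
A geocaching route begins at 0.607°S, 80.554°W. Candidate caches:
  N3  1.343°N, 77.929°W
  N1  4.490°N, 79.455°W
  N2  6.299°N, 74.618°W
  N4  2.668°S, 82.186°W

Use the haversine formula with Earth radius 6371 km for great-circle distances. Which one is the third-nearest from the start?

N1

Distance to each, sorted:
N4: 292.3 km
N3: 363.6 km
N1: 579.8 km
N2: 1011.8 km
The third-nearest is N1 at 579.8 km.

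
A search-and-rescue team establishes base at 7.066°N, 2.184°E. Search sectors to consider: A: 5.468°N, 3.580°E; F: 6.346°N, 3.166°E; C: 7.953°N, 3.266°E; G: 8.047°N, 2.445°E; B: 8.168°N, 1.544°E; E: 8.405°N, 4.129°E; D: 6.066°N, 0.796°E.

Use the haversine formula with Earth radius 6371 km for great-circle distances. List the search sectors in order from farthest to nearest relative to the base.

E, A, D, C, B, F, G

Computing each great-circle distance from 7.066°N, 2.184°E:
E 8.405°N, 4.129°E: 260.9 km
A 5.468°N, 3.580°E: 235.3 km
D 6.066°N, 0.796°E: 189.4 km
C 7.953°N, 3.266°E: 154.8 km
B 8.168°N, 1.544°E: 141.4 km
F 6.346°N, 3.166°E: 134.8 km
G 8.047°N, 2.445°E: 112.8 km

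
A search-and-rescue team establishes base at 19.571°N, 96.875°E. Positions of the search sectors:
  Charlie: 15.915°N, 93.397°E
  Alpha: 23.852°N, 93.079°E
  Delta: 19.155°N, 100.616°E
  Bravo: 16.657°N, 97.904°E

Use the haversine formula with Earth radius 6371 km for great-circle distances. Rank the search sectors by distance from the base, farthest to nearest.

Distance from the base at 19.571°N, 96.875°E to each:
Alpha 23.852°N, 93.079°E: 616.7 km
Charlie 15.915°N, 93.397°E: 548.5 km
Delta 19.155°N, 100.616°E: 395.2 km
Bravo 16.657°N, 97.904°E: 341.8 km

Alpha, Charlie, Delta, Bravo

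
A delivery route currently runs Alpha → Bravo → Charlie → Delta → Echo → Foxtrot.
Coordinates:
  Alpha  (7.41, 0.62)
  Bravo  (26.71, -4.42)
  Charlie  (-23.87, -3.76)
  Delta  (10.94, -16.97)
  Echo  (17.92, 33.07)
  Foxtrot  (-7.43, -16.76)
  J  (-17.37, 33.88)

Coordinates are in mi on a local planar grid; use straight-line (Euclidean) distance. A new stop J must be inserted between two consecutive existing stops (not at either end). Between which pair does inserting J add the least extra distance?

between Echo and Foxtrot

Added distance for inserting J between each consecutive pair:
Alpha–Bravo: 79.9 mi
Bravo–Charlie: 46.0 mi
Charlie–Delta: 59.2 mi
Delta–Echo: 43.0 mi
Echo–Foxtrot: 31.0 mi
Smallest added distance is 31.0 mi, inserting between Echo and Foxtrot.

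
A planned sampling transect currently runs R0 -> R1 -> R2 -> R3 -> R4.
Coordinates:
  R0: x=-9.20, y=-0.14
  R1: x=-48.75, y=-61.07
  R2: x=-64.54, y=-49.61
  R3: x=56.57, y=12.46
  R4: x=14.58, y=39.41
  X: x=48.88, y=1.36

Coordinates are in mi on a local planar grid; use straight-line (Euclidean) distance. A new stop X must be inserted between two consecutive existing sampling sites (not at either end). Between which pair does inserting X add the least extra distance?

Added distance for inserting X between each consecutive pair:
R0–R1: 101.3 mi
R1–R2: 220.7 mi
R2–R3: 1.8 mi
R3–R4: 14.8 mi
Smallest added distance is 1.8 mi, inserting between R2 and R3.

between R2 and R3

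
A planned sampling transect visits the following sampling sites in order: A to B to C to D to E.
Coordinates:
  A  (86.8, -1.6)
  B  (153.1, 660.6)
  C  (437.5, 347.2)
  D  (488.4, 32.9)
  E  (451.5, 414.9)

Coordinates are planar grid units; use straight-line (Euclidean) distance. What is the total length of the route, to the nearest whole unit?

Leg distances:
A→B: 665.5  (cumulative 665.5)
B→C: 423.2  (cumulative 1088.7)
C→D: 318.4  (cumulative 1407.1)
D→E: 383.8  (cumulative 1790.9)
Total route length ≈ 1791.

1791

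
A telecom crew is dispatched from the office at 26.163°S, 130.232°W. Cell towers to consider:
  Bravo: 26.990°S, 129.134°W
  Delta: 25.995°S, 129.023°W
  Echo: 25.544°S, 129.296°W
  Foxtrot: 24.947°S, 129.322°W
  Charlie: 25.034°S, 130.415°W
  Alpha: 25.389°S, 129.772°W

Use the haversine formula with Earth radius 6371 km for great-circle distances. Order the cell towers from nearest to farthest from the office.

Distance from the office at 26.163°S, 130.232°W to each:
Alpha 25.389°S, 129.772°W: 97.6 km
Echo 25.544°S, 129.296°W: 116.2 km
Delta 25.995°S, 129.023°W: 122.2 km
Charlie 25.034°S, 130.415°W: 126.9 km
Bravo 26.990°S, 129.134°W: 142.8 km
Foxtrot 24.947°S, 129.322°W: 163.1 km

Alpha, Echo, Delta, Charlie, Bravo, Foxtrot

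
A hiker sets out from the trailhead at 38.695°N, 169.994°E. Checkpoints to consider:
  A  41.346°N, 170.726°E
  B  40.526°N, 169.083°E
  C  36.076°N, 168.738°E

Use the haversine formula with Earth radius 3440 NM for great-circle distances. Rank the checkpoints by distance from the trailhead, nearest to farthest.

Computing each great-circle distance from 38.695°N, 169.994°E:
B 40.526°N, 169.083°E: 117.7 NM
A 41.346°N, 170.726°E: 162.7 NM
C 36.076°N, 168.738°E: 168.3 NM

B, A, C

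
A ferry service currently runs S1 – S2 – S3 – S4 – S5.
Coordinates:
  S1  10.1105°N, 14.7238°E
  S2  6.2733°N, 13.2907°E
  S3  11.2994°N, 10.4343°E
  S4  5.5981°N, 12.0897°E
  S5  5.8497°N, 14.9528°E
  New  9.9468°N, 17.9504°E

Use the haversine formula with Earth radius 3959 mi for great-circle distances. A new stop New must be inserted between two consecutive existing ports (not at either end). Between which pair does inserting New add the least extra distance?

Added distance for inserting New between each consecutive pair:
S1–S2: 344.6 mi
S2–S3: 528.0 mi
S3–S4: 610.2 mi
S4–S5: 653.2 mi
Smallest added distance is 344.6 mi, inserting between S1 and S2.

between S1 and S2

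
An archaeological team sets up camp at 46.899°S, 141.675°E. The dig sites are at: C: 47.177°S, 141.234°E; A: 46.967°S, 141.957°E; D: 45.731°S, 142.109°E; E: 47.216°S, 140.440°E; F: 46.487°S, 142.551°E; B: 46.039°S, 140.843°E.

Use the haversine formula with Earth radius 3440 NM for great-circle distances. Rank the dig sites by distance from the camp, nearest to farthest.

Distance from the camp at 46.899°S, 141.675°E to each:
A 46.967°S, 141.957°E: 12.3 NM
C 47.177°S, 141.234°E: 24.6 NM
F 46.487°S, 142.551°E: 43.7 NM
E 47.216°S, 140.440°E: 54.0 NM
B 46.039°S, 140.843°E: 62.0 NM
D 45.731°S, 142.109°E: 72.4 NM

A, C, F, E, B, D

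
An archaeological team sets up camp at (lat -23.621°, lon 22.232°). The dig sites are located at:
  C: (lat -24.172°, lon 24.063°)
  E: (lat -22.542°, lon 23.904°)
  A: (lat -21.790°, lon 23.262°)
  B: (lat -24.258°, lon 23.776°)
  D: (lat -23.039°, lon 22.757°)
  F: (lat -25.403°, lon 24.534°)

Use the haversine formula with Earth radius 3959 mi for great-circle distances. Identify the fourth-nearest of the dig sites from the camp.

E

Distance to each, sorted:
D: 52.2 mi
B: 107.0 mi
C: 121.8 mi
E: 129.8 mi
A: 142.5 mi
F: 190.0 mi
The fourth-nearest is E at 129.8 mi.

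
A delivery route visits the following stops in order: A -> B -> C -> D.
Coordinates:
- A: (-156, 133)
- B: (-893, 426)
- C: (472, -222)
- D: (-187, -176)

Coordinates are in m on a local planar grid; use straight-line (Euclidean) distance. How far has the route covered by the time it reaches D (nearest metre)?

2965 m

Leg distances:
A→B: 793.1 m  (cumulative 793.1 m)
B→C: 1511.0 m  (cumulative 2304.1 m)
C→D: 660.6 m  (cumulative 2964.7 m)
Cumulative distance at D ≈ 2965 m.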